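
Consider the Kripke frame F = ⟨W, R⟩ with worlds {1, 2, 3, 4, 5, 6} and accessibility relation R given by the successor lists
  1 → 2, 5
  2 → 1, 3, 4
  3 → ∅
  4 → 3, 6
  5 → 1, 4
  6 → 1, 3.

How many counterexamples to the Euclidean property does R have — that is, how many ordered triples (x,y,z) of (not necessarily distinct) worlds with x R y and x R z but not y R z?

23

Enumerating: (1,2,2), (1,2,5), (1,5,2), (1,5,5), (2,1,1), (2,1,3), (2,1,4), (2,3,1), (2,3,3), (2,3,4), (2,4,1), (2,4,4), … and 11 more.
Total: 23.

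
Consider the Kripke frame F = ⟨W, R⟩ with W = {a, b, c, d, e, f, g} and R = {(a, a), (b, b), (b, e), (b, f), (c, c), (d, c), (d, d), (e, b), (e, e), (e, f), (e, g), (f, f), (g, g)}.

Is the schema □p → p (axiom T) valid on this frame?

Yes

By correspondence theory, T is valid on a frame iff R is reflexive.
Reflexive: yes — every world is R-related to itself.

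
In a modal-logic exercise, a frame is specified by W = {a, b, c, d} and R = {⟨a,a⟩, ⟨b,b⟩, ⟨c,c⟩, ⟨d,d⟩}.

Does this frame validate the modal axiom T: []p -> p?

Axiom T corresponds to the accessibility relation being reflexive.
Reflexive: yes — every world is R-related to itself.

Yes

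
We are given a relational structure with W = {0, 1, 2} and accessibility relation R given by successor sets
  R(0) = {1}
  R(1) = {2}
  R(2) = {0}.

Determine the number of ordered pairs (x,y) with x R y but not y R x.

Enumerating: (0,1), (1,2), (2,0).

3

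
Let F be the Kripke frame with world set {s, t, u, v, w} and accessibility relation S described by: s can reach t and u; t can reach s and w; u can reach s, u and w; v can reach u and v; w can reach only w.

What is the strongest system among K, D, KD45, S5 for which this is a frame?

Serial (axiom D): yes — every world has a successor (e.g. s S t).
Euclidean (axiom 5): no — s S t and s S u, but not t S u.
Transitive (axiom 4): no — s S t and t S w, but not s S w.
Reflexive (axiom T): no — s is not related to itself.
So F validates K, D; KD45 would additionally require S to be Euclidean and transitive. The strongest is D.

D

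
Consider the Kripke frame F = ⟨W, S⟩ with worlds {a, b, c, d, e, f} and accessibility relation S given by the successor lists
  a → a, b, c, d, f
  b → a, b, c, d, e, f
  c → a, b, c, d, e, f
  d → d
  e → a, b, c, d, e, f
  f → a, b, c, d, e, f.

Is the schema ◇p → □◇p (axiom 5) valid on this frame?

No

The schema 5 characterises exactly the Euclidean frames.
Euclidean: no — a S d and a S b, but not d S b.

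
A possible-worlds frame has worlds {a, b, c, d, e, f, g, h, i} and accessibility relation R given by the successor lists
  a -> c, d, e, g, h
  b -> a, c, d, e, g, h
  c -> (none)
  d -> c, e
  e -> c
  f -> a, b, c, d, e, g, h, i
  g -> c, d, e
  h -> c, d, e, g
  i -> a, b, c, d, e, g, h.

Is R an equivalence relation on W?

Reflexive: no — a is not related to itself.
Symmetric: no — a R c but not c R a.
Transitive: yes — every two-step R-path is closed by a direct edge.
So R is not an equivalence relation.

No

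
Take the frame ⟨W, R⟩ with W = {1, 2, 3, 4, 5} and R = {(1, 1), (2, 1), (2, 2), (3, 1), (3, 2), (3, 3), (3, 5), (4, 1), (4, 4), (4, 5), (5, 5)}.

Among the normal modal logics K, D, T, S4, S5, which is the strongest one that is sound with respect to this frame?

S4

Serial (axiom D): yes — every world has a successor (e.g. 1 R 1).
Reflexive (axiom T): yes — every world is R-related to itself.
Transitive (axiom 4): yes — every two-step R-path is closed by a direct edge.
Euclidean (axiom 5): no — 3 R 1 and 3 R 2, but not 1 R 2.
So F validates K, D, T, S4; S5 would additionally require R to be Euclidean. The strongest is S4.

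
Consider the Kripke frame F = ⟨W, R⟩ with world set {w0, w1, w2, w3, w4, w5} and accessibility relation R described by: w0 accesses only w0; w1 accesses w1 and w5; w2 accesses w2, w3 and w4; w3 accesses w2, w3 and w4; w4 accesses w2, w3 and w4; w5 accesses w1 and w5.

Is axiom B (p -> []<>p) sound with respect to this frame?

The schema B characterises exactly the symmetric frames.
Symmetric: yes — every pair in R has its reverse in R.

Yes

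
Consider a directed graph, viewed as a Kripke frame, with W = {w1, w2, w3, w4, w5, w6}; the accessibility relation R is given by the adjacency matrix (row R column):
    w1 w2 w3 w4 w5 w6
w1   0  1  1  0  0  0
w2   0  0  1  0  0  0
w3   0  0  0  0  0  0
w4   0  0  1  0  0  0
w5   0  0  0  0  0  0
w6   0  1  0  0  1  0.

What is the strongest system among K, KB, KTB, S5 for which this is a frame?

Symmetric (axiom B): no — w1 R w2 but not w2 R w1.
Reflexive (axiom T): no — w1 is not related to itself.
Euclidean (axiom 5): no — w1 R w3 and w1 R w2, but not w3 R w2.
So F validates K; KB would additionally require R to be symmetric. The strongest is K.

K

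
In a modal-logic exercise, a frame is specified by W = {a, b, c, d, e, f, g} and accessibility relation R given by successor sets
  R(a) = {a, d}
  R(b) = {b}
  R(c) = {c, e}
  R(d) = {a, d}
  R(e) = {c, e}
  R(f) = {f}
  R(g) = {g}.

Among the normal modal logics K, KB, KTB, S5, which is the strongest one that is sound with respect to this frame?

S5

Symmetric (axiom B): yes — every pair in R has its reverse in R.
Reflexive (axiom T): yes — every world is R-related to itself.
Euclidean (axiom 5): yes — any two successors of a common world are R-related.
So F validates K, KB, KTB, S5. The strongest is S5.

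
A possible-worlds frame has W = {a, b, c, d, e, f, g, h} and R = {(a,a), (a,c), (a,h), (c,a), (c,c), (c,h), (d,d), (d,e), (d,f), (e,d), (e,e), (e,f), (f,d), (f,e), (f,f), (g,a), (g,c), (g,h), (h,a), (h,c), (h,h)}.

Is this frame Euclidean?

Yes

Euclidean: yes — any two successors of a common world are R-related.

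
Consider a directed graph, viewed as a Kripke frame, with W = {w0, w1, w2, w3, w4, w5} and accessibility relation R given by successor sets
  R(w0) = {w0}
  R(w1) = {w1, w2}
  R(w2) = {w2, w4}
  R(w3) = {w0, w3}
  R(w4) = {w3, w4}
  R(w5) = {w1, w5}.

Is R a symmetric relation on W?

No

Symmetric: no — w1 R w2 but not w2 R w1.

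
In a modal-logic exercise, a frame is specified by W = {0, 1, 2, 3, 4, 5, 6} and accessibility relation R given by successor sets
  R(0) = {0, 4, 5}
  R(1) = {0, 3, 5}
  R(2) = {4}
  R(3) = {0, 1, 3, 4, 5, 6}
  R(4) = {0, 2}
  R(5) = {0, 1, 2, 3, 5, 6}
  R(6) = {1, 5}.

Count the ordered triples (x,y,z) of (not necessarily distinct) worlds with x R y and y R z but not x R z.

28

Enumerating: (0,4,2), (0,5,1), (0,5,2), (0,5,3), (0,5,6), (1,0,4), (1,3,1), (1,3,4), (1,3,6), (1,5,1), (1,5,2), (1,5,6), … and 16 more.
Total: 28.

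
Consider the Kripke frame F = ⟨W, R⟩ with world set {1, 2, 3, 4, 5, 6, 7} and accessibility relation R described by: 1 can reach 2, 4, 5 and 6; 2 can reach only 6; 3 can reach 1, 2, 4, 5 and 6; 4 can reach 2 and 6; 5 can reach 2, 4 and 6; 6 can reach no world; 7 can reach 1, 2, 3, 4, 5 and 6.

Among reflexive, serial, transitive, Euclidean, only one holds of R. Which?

Reflexive: no — 1 is not related to itself.
Serial: no — 6 has no R-successor.
Transitive: yes — every two-step R-path is closed by a direct edge.
Euclidean: no — 1 R 2 and 1 R 4, but not 2 R 4.
Only transitive holds.

transitive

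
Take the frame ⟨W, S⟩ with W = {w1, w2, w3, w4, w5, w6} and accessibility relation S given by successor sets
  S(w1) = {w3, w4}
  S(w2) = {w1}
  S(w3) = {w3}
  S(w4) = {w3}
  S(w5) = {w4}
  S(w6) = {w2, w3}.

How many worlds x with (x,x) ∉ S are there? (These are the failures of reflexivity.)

5

Enumerating: w1, w2, w4, w5, w6.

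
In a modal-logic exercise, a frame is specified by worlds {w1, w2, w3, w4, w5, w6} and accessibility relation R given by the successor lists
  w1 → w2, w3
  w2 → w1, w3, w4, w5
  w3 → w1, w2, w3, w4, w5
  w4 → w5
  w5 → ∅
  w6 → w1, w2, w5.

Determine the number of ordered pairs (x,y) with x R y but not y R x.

Enumerating: (w2,w4), (w2,w5), (w3,w4), (w3,w5), (w4,w5), (w6,w1), (w6,w2), (w6,w5).

8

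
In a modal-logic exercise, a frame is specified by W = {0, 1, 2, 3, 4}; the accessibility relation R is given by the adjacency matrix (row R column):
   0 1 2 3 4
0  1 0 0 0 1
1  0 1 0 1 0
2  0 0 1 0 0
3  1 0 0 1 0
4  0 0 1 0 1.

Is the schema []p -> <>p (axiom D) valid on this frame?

Yes

The schema D characterises exactly the serial frames.
Serial: yes — every world has a successor (e.g. 0 R 0).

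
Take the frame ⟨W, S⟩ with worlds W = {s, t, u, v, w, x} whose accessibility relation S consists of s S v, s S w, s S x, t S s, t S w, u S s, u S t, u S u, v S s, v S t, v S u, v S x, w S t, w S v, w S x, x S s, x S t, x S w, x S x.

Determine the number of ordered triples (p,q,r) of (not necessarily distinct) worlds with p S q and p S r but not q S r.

Enumerating: (s,v,v), (s,v,w), (s,w,w), (s,x,v), (t,s,s), (t,w,s), (t,w,w), (u,s,s), (u,s,t), (u,s,u), (u,t,t), (u,t,u), … and 19 more.
Total: 31.

31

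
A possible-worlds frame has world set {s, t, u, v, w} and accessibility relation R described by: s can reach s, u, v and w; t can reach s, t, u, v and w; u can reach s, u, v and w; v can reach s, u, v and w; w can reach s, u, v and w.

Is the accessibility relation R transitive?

Transitive: yes — every two-step R-path is closed by a direct edge.

Yes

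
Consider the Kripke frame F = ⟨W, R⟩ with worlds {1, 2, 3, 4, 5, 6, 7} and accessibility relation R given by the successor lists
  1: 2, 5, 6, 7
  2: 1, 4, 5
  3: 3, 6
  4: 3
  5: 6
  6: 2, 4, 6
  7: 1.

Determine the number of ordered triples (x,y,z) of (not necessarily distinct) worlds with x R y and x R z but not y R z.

27

Enumerating: (1,2,2), (1,2,6), (1,2,7), (1,5,2), (1,5,5), (1,5,7), (1,6,5), (1,6,7), (1,7,2), (1,7,5), (1,7,6), (1,7,7), … and 15 more.
Total: 27.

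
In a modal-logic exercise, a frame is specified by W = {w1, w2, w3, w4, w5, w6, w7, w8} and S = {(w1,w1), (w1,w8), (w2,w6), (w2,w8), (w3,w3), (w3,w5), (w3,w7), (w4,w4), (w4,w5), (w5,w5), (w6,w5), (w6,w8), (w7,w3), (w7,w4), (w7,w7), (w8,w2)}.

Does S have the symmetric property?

Symmetric: no — w1 S w8 but not w8 S w1.

No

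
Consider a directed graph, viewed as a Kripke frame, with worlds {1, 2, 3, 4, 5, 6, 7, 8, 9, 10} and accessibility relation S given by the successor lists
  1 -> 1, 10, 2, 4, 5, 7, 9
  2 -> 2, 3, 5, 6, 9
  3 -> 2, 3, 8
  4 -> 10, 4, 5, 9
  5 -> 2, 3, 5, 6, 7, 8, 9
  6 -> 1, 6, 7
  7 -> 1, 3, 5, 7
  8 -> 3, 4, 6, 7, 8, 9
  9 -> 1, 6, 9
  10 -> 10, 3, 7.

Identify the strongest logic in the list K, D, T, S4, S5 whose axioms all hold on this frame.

Serial (axiom D): yes — every world has a successor (e.g. 1 S 1).
Reflexive (axiom T): yes — every world is S-related to itself.
Transitive (axiom 4): no — 1 S 10 and 10 S 3, but not 1 S 3.
Euclidean (axiom 5): no — 1 S 10 and 1 S 2, but not 10 S 2.
So F validates K, D, T; S4 would additionally require S to be transitive. The strongest is T.

T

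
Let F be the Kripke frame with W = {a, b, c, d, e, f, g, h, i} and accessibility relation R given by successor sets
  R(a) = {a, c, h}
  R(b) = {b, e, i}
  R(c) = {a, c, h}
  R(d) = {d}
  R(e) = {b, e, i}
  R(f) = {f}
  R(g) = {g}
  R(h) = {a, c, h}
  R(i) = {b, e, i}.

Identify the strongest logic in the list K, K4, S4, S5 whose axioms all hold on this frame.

S5

Transitive (axiom 4): yes — every two-step R-path is closed by a direct edge.
Reflexive (axiom T): yes — every world is R-related to itself.
Euclidean (axiom 5): yes — any two successors of a common world are R-related.
So F validates K, K4, S4, S5. The strongest is S5.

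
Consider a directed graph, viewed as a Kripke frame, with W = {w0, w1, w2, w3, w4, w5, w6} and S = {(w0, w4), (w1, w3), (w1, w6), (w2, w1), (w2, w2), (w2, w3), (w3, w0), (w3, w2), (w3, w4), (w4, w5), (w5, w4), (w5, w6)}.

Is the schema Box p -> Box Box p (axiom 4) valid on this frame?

No

Axiom 4 corresponds to the accessibility relation being transitive.
Transitive: no — w0 S w4 and w4 S w5, but not w0 S w5.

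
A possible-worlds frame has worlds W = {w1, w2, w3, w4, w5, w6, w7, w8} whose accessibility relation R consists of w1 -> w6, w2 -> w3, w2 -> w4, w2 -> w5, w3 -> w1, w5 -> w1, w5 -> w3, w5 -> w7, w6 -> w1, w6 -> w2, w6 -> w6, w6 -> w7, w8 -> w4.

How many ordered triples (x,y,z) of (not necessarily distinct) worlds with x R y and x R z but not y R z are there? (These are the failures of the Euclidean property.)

Enumerating: (w2,w3,w3), (w2,w3,w4), (w2,w3,w5), (w2,w4,w3), (w2,w4,w4), (w2,w4,w5), (w2,w5,w4), (w2,w5,w5), (w3,w1,w1), (w5,w1,w1), (w5,w1,w3), (w5,w1,w7), … and 17 more.
Total: 29.

29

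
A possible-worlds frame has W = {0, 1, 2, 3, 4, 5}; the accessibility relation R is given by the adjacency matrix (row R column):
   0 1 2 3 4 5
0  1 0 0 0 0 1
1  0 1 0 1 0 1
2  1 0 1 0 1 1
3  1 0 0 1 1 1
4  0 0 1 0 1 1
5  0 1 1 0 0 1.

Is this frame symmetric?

Symmetric: no — 0 R 5 but not 5 R 0.

No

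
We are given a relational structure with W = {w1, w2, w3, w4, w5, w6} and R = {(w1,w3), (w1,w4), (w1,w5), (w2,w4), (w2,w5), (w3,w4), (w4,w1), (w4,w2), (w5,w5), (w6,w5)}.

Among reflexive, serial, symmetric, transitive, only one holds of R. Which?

serial

Reflexive: no — w1 is not related to itself.
Serial: yes — every world has a successor (e.g. w1 R w3).
Symmetric: no — w1 R w3 but not w3 R w1.
Transitive: no — w1 R w4 and w4 R w2, but not w1 R w2.
Only serial holds.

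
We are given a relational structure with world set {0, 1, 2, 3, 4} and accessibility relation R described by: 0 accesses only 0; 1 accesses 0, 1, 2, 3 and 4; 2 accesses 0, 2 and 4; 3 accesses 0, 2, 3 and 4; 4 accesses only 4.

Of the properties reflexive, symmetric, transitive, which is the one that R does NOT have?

Reflexive: yes — every world is R-related to itself.
Symmetric: no — 1 R 0 but not 0 R 1.
Transitive: yes — every two-step R-path is closed by a direct edge.
Only symmetric fails.

symmetric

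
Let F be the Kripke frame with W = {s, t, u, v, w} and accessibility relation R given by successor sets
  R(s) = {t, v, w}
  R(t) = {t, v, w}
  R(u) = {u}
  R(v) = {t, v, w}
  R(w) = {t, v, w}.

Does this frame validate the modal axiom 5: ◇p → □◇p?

Yes

The schema 5 characterises exactly the Euclidean frames.
Euclidean: yes — any two successors of a common world are R-related.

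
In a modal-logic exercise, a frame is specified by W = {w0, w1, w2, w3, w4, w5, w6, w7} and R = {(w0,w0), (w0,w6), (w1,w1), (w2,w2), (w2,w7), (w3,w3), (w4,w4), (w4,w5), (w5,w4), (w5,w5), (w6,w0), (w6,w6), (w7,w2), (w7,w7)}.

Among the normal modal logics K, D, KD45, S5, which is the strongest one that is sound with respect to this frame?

S5

Serial (axiom D): yes — every world has a successor (e.g. w0 R w0).
Euclidean (axiom 5): yes — any two successors of a common world are R-related.
Transitive (axiom 4): yes — every two-step R-path is closed by a direct edge.
Reflexive (axiom T): yes — every world is R-related to itself.
So F validates K, D, KD45, S5. The strongest is S5.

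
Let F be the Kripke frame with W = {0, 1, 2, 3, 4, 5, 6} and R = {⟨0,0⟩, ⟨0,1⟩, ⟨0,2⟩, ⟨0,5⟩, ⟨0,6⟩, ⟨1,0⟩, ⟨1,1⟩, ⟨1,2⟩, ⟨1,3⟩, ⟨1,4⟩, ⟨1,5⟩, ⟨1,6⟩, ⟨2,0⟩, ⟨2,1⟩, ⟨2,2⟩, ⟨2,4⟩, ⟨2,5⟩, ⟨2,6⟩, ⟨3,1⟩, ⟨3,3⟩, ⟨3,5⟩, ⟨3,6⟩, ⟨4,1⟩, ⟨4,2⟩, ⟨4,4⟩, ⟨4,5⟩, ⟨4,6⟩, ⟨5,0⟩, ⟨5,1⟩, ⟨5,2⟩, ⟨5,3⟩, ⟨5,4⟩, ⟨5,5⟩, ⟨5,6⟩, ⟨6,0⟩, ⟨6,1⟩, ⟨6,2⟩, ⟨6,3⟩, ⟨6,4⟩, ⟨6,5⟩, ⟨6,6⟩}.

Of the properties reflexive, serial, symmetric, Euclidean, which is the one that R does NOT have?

Reflexive: yes — every world is R-related to itself.
Serial: yes — every world has a successor (e.g. 0 R 0).
Symmetric: yes — every pair in R has its reverse in R.
Euclidean: no — 1 R 0 and 1 R 3, but not 0 R 3.
Only Euclidean fails.

Euclidean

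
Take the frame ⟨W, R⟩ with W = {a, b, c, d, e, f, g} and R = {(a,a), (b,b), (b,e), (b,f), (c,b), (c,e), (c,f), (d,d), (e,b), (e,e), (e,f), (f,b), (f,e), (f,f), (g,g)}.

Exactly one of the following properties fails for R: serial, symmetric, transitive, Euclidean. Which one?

symmetric

Serial: yes — every world has a successor (e.g. a R a).
Symmetric: no — c R b but not b R c.
Transitive: yes — every two-step R-path is closed by a direct edge.
Euclidean: yes — any two successors of a common world are R-related.
Only symmetric fails.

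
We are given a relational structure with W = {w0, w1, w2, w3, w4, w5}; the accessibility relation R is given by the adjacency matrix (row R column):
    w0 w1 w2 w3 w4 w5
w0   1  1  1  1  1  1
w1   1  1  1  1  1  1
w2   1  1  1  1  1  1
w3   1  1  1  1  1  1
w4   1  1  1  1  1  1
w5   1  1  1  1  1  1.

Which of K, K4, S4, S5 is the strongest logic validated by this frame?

Transitive (axiom 4): yes — every two-step R-path is closed by a direct edge.
Reflexive (axiom T): yes — every world is R-related to itself.
Euclidean (axiom 5): yes — any two successors of a common world are R-related.
So F validates K, K4, S4, S5. The strongest is S5.

S5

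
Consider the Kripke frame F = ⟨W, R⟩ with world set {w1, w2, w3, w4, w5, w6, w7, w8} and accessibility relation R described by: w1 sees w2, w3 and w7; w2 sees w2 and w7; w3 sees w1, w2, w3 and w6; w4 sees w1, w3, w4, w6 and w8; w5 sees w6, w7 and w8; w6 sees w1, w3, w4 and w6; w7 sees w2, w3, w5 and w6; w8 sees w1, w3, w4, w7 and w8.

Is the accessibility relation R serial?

Serial: yes — every world has a successor (e.g. w1 R w2).

Yes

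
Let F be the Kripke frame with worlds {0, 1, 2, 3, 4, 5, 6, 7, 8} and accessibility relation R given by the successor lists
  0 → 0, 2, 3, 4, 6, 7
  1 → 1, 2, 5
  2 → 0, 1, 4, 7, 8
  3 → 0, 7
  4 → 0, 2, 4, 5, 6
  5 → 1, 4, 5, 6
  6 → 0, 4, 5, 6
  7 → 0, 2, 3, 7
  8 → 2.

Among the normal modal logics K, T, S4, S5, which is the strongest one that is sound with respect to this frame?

Reflexive (axiom T): no — 2 is not related to itself.
Transitive (axiom 4): no — 0 R 2 and 2 R 1, but not 0 R 1.
Euclidean (axiom 5): no — 0 R 2 and 0 R 3, but not 2 R 3.
So F validates K; T would additionally require R to be reflexive. The strongest is K.

K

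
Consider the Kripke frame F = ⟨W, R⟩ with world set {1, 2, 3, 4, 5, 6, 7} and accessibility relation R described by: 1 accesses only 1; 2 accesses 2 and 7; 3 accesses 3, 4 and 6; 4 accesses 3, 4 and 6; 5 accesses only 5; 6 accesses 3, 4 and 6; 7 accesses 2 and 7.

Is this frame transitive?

Yes

Transitive: yes — every two-step R-path is closed by a direct edge.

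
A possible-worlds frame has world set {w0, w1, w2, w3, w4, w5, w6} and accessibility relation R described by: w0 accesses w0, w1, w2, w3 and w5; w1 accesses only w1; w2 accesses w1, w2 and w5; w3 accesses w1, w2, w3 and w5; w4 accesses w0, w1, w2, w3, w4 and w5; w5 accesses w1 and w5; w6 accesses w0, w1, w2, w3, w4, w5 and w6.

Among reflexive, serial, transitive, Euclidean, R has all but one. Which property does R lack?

Euclidean

Reflexive: yes — every world is R-related to itself.
Serial: yes — every world has a successor (e.g. w0 R w0).
Transitive: yes — every two-step R-path is closed by a direct edge.
Euclidean: no — w0 R w1 and w0 R w2, but not w1 R w2.
Only Euclidean fails.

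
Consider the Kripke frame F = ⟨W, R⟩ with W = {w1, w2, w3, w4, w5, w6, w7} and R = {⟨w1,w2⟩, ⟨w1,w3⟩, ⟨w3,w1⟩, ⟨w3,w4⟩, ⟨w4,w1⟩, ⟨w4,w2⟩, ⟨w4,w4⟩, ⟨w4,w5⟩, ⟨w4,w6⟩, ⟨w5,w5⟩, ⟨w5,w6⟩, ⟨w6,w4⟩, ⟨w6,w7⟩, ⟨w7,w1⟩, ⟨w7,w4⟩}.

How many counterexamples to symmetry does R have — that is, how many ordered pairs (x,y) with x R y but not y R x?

Enumerating: (w1,w2), (w3,w4), (w4,w1), (w4,w2), (w4,w5), (w5,w6), (w6,w7), (w7,w1), (w7,w4).

9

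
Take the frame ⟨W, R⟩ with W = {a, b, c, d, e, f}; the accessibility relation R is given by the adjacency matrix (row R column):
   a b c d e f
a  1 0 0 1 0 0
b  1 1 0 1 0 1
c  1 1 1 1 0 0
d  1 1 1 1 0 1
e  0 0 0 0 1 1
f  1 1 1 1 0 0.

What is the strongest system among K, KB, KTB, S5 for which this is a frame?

K

Symmetric (axiom B): no — b R a but not a R b.
Reflexive (axiom T): no — f is not related to itself.
Euclidean (axiom 5): no — b R a and b R f, but not a R f.
So F validates K; KB would additionally require R to be symmetric. The strongest is K.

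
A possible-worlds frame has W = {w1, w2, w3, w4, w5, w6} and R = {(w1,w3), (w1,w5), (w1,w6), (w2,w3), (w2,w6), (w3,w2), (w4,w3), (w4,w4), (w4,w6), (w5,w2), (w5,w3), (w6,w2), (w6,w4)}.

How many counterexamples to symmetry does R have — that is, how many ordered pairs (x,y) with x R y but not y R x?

6

Enumerating: (w1,w3), (w1,w5), (w1,w6), (w4,w3), (w5,w2), (w5,w3).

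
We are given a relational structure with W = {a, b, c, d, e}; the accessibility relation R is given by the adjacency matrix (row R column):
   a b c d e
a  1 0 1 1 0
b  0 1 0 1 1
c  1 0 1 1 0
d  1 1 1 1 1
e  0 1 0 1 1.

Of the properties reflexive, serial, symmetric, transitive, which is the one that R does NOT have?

Reflexive: yes — every world is R-related to itself.
Serial: yes — every world has a successor (e.g. a R a).
Symmetric: yes — every pair in R has its reverse in R.
Transitive: no — a R d and d R b, but not a R b.
Only transitive fails.

transitive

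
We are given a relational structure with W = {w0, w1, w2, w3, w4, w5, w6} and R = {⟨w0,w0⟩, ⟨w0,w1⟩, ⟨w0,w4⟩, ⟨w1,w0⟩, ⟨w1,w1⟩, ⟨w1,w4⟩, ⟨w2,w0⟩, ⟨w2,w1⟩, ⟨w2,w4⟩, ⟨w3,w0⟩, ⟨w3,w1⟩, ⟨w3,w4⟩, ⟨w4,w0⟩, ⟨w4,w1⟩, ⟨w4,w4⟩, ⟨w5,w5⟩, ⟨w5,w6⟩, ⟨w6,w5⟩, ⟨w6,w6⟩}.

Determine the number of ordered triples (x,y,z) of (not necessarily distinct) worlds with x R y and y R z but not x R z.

R is transitive; there are no such tuples.

0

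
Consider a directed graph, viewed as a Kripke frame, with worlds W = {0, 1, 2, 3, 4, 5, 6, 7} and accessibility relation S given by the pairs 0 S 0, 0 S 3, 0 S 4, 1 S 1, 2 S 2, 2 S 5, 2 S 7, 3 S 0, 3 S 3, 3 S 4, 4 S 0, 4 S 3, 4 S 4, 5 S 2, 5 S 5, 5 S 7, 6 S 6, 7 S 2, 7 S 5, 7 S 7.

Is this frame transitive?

Yes

Transitive: yes — every two-step S-path is closed by a direct edge.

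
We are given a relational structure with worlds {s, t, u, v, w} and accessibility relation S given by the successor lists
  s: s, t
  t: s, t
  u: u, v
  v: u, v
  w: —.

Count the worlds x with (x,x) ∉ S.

1

Enumerating: w.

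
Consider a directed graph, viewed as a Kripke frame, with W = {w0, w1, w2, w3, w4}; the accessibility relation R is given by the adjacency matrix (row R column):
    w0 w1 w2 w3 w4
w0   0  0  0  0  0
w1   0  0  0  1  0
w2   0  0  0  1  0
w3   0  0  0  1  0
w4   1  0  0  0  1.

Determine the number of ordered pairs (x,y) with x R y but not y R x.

Enumerating: (w1,w3), (w2,w3), (w4,w0).

3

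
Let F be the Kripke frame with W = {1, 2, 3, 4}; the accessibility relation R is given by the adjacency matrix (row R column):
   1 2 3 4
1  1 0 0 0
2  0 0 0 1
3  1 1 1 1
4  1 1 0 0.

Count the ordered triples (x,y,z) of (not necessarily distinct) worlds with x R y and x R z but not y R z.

12

Enumerating: (2,4,4), (3,1,2), (3,1,3), (3,1,4), (3,2,1), (3,2,2), (3,2,3), (3,4,3), (3,4,4), (4,1,2), (4,2,1), (4,2,2).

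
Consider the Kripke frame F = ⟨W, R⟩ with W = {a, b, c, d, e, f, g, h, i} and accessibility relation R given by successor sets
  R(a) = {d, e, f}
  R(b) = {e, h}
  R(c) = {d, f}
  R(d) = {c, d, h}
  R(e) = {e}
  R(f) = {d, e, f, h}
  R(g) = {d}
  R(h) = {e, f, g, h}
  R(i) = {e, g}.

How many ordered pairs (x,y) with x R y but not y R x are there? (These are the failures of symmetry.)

14

Enumerating: (a,d), (a,e), (a,f), (b,e), (b,h), (c,f), (d,h), (f,d), (f,e), (g,d), (h,e), (h,g), (i,e), (i,g).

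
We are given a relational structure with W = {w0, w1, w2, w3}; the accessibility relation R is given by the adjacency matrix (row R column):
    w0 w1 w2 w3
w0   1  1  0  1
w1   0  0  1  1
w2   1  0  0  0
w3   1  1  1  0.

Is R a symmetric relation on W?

Symmetric: no — w0 R w1 but not w1 R w0.

No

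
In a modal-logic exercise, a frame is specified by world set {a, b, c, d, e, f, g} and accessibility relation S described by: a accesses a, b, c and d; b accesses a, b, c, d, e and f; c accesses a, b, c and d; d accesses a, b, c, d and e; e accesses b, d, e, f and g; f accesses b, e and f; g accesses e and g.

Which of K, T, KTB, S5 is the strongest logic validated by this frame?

Reflexive (axiom T): yes — every world is S-related to itself.
Symmetric (axiom B): yes — every pair in S has its reverse in S.
Euclidean (axiom 5): no — b S a and b S e, but not a S e.
So F validates K, T, KTB; S5 would additionally require S to be Euclidean. The strongest is KTB.

KTB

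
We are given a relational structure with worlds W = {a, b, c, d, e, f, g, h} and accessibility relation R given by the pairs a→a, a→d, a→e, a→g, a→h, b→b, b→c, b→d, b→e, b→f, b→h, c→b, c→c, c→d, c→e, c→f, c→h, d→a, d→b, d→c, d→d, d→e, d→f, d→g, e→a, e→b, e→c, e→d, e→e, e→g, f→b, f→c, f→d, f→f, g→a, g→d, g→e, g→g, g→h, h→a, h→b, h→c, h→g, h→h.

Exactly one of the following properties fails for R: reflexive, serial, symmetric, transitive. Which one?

transitive

Reflexive: yes — every world is R-related to itself.
Serial: yes — every world has a successor (e.g. a R a).
Symmetric: yes — every pair in R has its reverse in R.
Transitive: no — a R d and d R b, but not a R b.
Only transitive fails.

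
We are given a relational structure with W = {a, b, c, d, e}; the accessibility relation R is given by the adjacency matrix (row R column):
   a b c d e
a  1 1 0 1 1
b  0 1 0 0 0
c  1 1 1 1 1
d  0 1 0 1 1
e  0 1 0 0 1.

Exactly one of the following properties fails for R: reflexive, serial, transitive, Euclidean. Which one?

Euclidean

Reflexive: yes — every world is R-related to itself.
Serial: yes — every world has a successor (e.g. a R a).
Transitive: yes — every two-step R-path is closed by a direct edge.
Euclidean: no — a R b and a R d, but not b R d.
Only Euclidean fails.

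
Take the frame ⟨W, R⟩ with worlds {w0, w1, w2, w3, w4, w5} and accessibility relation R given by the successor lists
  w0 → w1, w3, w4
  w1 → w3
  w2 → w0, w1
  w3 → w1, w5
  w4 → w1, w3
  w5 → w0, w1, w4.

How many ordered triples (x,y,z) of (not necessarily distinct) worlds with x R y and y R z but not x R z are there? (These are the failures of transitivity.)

Enumerating: (w0,w3,w5), (w1,w3,w1), (w1,w3,w5), (w2,w0,w3), (w2,w0,w4), (w2,w1,w3), (w3,w1,w3), (w3,w5,w0), (w3,w5,w4), (w4,w3,w5), (w5,w0,w3), (w5,w1,w3), (w5,w4,w3).

13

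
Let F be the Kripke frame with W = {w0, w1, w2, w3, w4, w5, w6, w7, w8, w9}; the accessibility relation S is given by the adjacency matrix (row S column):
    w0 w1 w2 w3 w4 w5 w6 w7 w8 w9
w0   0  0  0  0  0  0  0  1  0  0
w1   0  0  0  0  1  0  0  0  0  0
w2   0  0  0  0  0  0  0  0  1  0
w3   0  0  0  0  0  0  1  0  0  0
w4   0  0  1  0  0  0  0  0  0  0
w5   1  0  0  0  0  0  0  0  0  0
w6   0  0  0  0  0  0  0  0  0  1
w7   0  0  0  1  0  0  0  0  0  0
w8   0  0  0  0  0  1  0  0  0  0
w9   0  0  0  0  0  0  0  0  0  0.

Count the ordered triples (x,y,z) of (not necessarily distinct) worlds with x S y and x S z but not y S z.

Enumerating: (w0,w7,w7), (w1,w4,w4), (w2,w8,w8), (w3,w6,w6), (w4,w2,w2), (w5,w0,w0), (w6,w9,w9), (w7,w3,w3), (w8,w5,w5).

9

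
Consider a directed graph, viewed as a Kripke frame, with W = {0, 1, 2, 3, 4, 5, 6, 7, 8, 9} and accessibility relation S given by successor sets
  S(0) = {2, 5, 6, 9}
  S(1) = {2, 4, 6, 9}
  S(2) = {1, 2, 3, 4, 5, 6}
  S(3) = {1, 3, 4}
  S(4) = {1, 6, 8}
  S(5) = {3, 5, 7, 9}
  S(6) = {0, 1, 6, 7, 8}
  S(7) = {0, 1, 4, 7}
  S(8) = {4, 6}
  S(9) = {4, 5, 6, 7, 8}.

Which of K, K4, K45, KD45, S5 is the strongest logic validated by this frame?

K

Transitive (axiom 4): no — 0 S 2 and 2 S 1, but not 0 S 1.
Euclidean (axiom 5): no — 0 S 2 and 0 S 9, but not 2 S 9.
Serial (axiom D): yes — every world has a successor (e.g. 0 S 2).
Reflexive (axiom T): no — 0 is not related to itself.
So F validates K; K4 would additionally require S to be transitive. The strongest is K.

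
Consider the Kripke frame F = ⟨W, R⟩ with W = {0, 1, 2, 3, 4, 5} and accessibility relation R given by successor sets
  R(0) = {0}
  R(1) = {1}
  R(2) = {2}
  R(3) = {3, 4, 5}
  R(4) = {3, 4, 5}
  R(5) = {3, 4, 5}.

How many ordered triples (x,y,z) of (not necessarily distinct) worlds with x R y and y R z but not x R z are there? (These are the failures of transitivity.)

0

R is transitive; there are no such tuples.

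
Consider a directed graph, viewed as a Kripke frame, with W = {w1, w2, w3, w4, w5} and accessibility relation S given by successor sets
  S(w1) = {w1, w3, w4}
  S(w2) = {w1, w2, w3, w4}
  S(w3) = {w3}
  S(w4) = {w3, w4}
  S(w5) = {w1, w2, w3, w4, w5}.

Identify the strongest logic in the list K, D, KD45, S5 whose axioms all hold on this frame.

Serial (axiom D): yes — every world has a successor (e.g. w1 S w1).
Euclidean (axiom 5): no — w1 S w3 and w1 S w4, but not w3 S w4.
Transitive (axiom 4): yes — every two-step S-path is closed by a direct edge.
Reflexive (axiom T): yes — every world is S-related to itself.
So F validates K, D; KD45 would additionally require S to be Euclidean. The strongest is D.

D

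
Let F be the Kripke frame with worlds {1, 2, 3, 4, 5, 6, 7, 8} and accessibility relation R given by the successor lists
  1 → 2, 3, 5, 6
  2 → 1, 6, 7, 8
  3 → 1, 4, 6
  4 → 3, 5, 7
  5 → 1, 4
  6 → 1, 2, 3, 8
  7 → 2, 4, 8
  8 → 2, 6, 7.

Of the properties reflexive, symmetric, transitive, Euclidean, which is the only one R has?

Reflexive: no — 1 is not related to itself.
Symmetric: yes — every pair in R has its reverse in R.
Transitive: no — 1 R 2 and 2 R 7, but not 1 R 7.
Euclidean: no — 1 R 2 and 1 R 3, but not 2 R 3.
Only symmetric holds.

symmetric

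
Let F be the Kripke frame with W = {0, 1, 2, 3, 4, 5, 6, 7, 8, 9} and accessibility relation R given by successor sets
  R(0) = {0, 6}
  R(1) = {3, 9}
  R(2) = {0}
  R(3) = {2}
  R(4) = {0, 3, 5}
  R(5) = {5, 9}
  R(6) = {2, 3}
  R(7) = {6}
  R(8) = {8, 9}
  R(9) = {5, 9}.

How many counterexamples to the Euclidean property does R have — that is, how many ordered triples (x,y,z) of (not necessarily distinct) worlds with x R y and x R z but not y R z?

Enumerating: (0,6,0), (0,6,6), (1,3,3), (1,3,9), (1,9,3), (3,2,2), (4,0,3), (4,0,5), (4,3,0), (4,3,3), (4,3,5), (4,5,0), (4,5,3), (6,2,2), (6,2,3), (6,3,3), (7,6,6), (8,9,8).

18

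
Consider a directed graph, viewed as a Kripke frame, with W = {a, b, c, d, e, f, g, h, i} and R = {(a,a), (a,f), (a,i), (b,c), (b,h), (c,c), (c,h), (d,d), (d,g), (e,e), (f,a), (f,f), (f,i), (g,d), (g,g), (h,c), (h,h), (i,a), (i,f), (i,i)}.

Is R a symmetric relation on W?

Symmetric: no — b R c but not c R b.

No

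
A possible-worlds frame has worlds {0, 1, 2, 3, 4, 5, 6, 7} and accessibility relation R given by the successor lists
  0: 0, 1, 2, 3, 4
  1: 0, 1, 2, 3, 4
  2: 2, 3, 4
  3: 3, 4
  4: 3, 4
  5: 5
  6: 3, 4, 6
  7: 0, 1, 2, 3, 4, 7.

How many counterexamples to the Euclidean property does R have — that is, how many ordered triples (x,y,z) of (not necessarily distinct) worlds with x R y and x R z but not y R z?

33

Enumerating: (0,2,0), (0,2,1), (0,3,0), (0,3,1), (0,3,2), (0,4,0), (0,4,1), (0,4,2), (1,2,0), (1,2,1), (1,3,0), (1,3,1), … and 21 more.
Total: 33.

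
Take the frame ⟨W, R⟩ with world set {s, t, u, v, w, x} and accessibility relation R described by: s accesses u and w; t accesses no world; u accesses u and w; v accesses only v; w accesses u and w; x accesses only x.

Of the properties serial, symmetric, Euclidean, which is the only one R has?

Euclidean

Serial: no — t has no R-successor.
Symmetric: no — s R u but not u R s.
Euclidean: yes — any two successors of a common world are R-related.
Only Euclidean holds.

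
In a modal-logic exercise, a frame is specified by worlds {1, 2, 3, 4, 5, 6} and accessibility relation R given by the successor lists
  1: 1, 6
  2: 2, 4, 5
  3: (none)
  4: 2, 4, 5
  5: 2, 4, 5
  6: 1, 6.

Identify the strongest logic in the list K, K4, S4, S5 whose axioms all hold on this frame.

K4

Transitive (axiom 4): yes — every two-step R-path is closed by a direct edge.
Reflexive (axiom T): no — 3 is not related to itself.
Euclidean (axiom 5): yes — any two successors of a common world are R-related.
So F validates K, K4; S4 would additionally require R to be reflexive. The strongest is K4.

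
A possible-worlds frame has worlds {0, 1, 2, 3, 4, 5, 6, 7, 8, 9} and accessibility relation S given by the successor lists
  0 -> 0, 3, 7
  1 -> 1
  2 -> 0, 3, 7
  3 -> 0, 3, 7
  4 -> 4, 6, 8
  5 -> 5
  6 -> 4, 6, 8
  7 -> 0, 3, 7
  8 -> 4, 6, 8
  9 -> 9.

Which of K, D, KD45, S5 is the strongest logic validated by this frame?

Serial (axiom D): yes — every world has a successor (e.g. 0 S 0).
Euclidean (axiom 5): yes — any two successors of a common world are S-related.
Transitive (axiom 4): yes — every two-step S-path is closed by a direct edge.
Reflexive (axiom T): no — 2 is not related to itself.
So F validates K, D, KD45; S5 would additionally require S to be reflexive. The strongest is KD45.

KD45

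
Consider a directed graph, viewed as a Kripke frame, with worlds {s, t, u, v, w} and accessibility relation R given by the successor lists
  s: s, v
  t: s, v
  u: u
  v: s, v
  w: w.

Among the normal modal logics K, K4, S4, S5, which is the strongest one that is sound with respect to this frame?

K4

Transitive (axiom 4): yes — every two-step R-path is closed by a direct edge.
Reflexive (axiom T): no — t is not related to itself.
Euclidean (axiom 5): yes — any two successors of a common world are R-related.
So F validates K, K4; S4 would additionally require R to be reflexive. The strongest is K4.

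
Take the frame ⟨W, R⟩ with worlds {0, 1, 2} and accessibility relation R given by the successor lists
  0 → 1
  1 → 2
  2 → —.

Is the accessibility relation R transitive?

Transitive: no — 0 R 1 and 1 R 2, but not 0 R 2.

No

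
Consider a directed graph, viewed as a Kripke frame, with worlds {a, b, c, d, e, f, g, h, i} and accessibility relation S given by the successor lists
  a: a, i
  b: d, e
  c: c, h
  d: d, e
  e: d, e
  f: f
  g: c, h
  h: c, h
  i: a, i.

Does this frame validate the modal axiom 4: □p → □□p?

Axiom 4 corresponds to the accessibility relation being transitive.
Transitive: yes — every two-step S-path is closed by a direct edge.

Yes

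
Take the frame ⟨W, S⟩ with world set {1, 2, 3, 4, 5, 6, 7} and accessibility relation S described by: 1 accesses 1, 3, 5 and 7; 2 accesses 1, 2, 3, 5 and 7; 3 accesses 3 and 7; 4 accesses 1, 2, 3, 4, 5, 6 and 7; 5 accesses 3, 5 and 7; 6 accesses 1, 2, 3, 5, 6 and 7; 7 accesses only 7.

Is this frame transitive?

Yes

Transitive: yes — every two-step S-path is closed by a direct edge.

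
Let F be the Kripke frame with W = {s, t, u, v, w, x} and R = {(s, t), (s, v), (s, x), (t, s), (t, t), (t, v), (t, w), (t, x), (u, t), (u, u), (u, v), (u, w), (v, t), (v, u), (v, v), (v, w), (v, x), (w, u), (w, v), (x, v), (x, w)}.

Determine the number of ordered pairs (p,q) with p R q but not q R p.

6

Enumerating: (s,v), (s,x), (t,w), (t,x), (u,t), (x,w).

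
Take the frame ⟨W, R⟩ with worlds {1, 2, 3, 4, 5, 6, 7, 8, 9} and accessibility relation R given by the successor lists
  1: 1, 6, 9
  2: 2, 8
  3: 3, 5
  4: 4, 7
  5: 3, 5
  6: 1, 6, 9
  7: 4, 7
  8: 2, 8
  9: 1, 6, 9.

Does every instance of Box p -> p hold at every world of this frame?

Yes

By correspondence theory, T is valid on a frame iff R is reflexive.
Reflexive: yes — every world is R-related to itself.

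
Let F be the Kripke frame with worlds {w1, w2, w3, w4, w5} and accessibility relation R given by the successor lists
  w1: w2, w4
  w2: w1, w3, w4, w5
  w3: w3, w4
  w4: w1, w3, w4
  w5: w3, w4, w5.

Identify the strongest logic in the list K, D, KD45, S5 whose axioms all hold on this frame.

D

Serial (axiom D): yes — every world has a successor (e.g. w1 R w2).
Euclidean (axiom 5): no — w1 R w4 and w1 R w2, but not w4 R w2.
Transitive (axiom 4): no — w1 R w2 and w2 R w3, but not w1 R w3.
Reflexive (axiom T): no — w1 is not related to itself.
So F validates K, D; KD45 would additionally require R to be Euclidean and transitive. The strongest is D.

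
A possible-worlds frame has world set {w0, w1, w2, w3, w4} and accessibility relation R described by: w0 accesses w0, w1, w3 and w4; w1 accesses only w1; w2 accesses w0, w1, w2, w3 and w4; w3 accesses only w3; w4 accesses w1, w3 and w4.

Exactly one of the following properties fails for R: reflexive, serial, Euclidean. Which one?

Euclidean

Reflexive: yes — every world is R-related to itself.
Serial: yes — every world has a successor (e.g. w0 R w0).
Euclidean: no — w0 R w1 and w0 R w3, but not w1 R w3.
Only Euclidean fails.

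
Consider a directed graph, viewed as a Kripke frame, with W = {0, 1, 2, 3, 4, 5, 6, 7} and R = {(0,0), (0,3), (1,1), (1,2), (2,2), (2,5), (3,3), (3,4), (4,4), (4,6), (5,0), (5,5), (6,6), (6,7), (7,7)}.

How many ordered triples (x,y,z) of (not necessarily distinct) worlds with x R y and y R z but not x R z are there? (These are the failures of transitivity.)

Enumerating: (0,3,4), (1,2,5), (2,5,0), (3,4,6), (4,6,7), (5,0,3).

6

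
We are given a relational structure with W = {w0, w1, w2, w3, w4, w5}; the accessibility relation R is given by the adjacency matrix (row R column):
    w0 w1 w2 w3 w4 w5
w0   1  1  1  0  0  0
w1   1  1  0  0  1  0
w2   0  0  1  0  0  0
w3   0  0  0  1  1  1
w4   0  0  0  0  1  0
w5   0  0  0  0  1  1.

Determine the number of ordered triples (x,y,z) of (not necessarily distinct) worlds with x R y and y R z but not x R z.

2

Enumerating: (w0,w1,w4), (w1,w0,w2).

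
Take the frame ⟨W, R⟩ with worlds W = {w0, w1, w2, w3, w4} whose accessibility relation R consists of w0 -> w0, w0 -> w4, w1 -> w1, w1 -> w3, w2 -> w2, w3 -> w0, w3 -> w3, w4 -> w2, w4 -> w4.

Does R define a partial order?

No

Reflexive: yes — every world is R-related to itself.
Transitive: no — w0 R w4 and w4 R w2, but not w0 R w2.
Antisymmetric: yes — no distinct pair is related both ways.
So R is not a partial order.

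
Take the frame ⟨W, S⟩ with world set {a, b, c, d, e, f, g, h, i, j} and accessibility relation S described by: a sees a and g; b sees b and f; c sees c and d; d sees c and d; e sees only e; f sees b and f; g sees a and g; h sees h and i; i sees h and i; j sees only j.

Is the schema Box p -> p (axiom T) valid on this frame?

Axiom T corresponds to the accessibility relation being reflexive.
Reflexive: yes — every world is S-related to itself.

Yes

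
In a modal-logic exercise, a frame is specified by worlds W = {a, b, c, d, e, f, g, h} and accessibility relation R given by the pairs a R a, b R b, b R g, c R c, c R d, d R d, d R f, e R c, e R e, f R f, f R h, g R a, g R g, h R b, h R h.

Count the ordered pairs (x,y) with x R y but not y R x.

7

Enumerating: (b,g), (c,d), (d,f), (e,c), (f,h), (g,a), (h,b).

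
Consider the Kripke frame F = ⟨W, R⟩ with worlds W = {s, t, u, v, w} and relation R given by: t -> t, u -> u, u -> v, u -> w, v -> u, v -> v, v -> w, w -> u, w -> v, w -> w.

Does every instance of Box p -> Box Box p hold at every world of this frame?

Axiom 4 corresponds to the accessibility relation being transitive.
Transitive: yes — every two-step R-path is closed by a direct edge.

Yes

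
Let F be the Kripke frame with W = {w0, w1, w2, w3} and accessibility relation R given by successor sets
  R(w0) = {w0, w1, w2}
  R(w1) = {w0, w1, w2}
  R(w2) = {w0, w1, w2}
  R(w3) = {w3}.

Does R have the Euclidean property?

Yes

Euclidean: yes — any two successors of a common world are R-related.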